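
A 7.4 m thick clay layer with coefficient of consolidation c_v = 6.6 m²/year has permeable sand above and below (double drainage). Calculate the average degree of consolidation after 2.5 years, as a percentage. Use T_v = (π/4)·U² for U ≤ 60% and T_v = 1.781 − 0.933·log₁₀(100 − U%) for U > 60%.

U ≈ 95.9 %

Drainage path length: H_d = H/2 = 3.7 m (double drainage).
T_v = c_v·t/H_d² = 6.6×2.5/3.7² = 1.2053.
T_v = 1.2053 corresponds to the U > 60% branch:
U = 1 − 10^((1.781 − T_v)/0.933)/100 = 0.9586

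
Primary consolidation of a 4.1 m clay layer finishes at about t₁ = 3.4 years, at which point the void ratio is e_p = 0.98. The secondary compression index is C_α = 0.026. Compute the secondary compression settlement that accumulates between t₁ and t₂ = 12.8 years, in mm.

Secondary compression: S_s = C_α·H/(1+e_p)·log₁₀(t₂/t₁)
S_s = 0.026×4.1/(1+0.98)×log₁₀(12.8/3.4)
    = 0.05384 × 0.5757 = 0.031 m

S_s ≈ 31 mm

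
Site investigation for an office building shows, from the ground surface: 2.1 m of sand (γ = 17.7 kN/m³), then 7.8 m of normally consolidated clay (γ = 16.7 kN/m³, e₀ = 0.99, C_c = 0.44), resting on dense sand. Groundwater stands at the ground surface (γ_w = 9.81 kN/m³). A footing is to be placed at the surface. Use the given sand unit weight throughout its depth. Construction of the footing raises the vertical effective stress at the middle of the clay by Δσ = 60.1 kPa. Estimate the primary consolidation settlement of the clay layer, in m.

Mid-depth of clay below the ground surface: z = 2.1 + 7.8/2 = 6 m.
Total vertical stress at mid-clay: σ_v = 17.7×2.1 + 16.7×3.9 = 102.3 kPa.
Pore pressure: u = 9.81×(6 − 0) = 58.86 kPa.
Initial effective stress: σ'_0 = σ_v − u = 102.3 − 58.86 = 43.44 kPa.
Final effective stress: σ'_f = σ'_0 + Δσ = 43.44 + 60.1 = 103.54 kPa.
Normally consolidated clay, so the full stress increment lies on the virgin compression line:
S_c = C_c·H/(1+e₀)·log₁₀(σ'_f/σ'_0) = 0.44×7.8/(1+0.99)×log₁₀(103.54/43.44)
    = 1.7246 × 0.37722 = 0.6506 m

S_c ≈ 0.651 m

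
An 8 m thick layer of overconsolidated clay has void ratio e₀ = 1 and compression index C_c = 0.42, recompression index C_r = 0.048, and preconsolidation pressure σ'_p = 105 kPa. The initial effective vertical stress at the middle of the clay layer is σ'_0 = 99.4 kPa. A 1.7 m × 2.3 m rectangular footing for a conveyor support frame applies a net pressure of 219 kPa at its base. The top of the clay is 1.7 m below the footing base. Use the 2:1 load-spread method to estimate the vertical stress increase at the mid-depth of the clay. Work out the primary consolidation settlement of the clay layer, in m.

S_c ≈ 0.0637 m

Mid-depth of clay below the footing base: z = 1.7 + 8/2 = 5.7 m.
Stress increase at mid-clay by the 2:1 spreading method:
Δσ = qBL/((B+z)(L+z)) = 219×1.7×2.3/((1.7+5.7)(2.3+5.7)) = 14.464 kPa
Final effective stress: σ'_f = 99.4 + 14.464 = 113.86 kPa.
σ'_f = 113.86 > σ'_p = 105 kPa, so the stress path crosses the preconsolidation pressure — recompression up to σ'_p, then virgin compression beyond:
S_c = H/(1+e₀)·[C_r·log₁₀(σ'_p/σ'_0) + C_c·log₁₀(σ'_f/σ'_p)]
    = 8/2 × [0.048×log₁₀(105/99.4) + 0.42×log₁₀(113.86/105)]
    = 4 × [0.0011425 + 0.014776] = 0.06367 m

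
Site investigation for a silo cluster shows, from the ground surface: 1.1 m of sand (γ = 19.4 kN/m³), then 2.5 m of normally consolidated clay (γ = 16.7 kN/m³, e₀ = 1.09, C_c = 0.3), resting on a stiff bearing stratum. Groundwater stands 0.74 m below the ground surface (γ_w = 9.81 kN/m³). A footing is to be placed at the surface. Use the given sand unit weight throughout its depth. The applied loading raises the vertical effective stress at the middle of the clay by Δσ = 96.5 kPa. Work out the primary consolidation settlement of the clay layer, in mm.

Mid-depth of clay below the ground surface: z = 1.1 + 2.5/2 = 2.35 m.
Total vertical stress at mid-clay: σ_v = 19.4×1.1 + 16.7×1.25 = 42.215 kPa.
Pore pressure: u = 9.81×(2.35 − 0.74) = 15.794 kPa.
Initial effective stress: σ'_0 = σ_v − u = 42.215 − 15.794 = 26.421 kPa.
Final effective stress: σ'_f = σ'_0 + Δσ = 26.421 + 96.5 = 122.92 kPa.
Normally consolidated clay, so the full stress increment lies on the virgin compression line:
S_c = C_c·H/(1+e₀)·log₁₀(σ'_f/σ'_0) = 0.3×2.5/(1+1.09)×log₁₀(122.92/26.421)
    = 0.35885 × 0.66767 = 0.2396 m

S_c ≈ 240 mm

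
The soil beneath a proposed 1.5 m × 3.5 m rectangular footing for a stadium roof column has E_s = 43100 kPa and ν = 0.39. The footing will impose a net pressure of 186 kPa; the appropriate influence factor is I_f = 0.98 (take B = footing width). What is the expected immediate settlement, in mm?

Immediate (elastic) settlement: S_e = q·B·(1−ν²)/E_s · I_f.
S_e = 186 × 1.5 × (1 − 0.39²) / 43100 × 0.98
    = 186 × 1.5 × 0.8479 / 43100 × 0.98
    = 0.005379 m = 5.379 mm

S_e ≈ 5.38 mm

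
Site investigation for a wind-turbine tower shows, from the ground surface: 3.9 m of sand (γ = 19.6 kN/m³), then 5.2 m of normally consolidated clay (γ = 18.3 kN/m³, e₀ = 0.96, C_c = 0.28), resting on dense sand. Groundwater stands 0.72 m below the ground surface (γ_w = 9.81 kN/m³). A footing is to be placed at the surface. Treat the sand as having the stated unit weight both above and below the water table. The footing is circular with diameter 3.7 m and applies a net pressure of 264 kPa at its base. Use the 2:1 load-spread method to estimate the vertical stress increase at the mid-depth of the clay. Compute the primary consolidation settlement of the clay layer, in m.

Mid-depth of clay below the ground surface: z = 3.9 + 5.2/2 = 6.5 m.
Total vertical stress at mid-clay: σ_v = 19.6×3.9 + 18.3×2.6 = 124.02 kPa.
Pore pressure: u = 9.81×(6.5 − 0.72) = 56.702 kPa.
Initial effective stress: σ'_0 = σ_v − u = 124.02 − 56.702 = 67.318 kPa.
Stress increase at mid-clay by the 2:1 spreading method:
Δσ ≈ qD²/(D+z)² = 264×3.7²/(3.7+6.5)² = 34.738 kPa
Final effective stress: σ'_f = σ'_0 + Δσ = 67.318 + 34.738 = 102.06 kPa.
Normally consolidated clay, so the full stress increment lies on the virgin compression line:
S_c = C_c·H/(1+e₀)·log₁₀(σ'_f/σ'_0) = 0.28×5.2/(1+0.96)×log₁₀(102.06/67.318)
    = 0.74286 × 0.18072 = 0.1342 m

S_c ≈ 0.134 m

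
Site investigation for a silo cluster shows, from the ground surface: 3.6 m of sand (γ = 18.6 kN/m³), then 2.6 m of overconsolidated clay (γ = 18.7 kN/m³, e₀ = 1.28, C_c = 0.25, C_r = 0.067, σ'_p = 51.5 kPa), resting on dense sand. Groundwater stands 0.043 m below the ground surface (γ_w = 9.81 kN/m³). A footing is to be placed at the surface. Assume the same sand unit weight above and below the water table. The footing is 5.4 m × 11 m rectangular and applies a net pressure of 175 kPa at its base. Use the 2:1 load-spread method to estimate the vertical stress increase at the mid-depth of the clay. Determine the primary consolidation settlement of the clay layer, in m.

S_c ≈ 0.0962 m

Mid-depth of clay below the ground surface: z = 3.6 + 2.6/2 = 4.9 m.
Total vertical stress at mid-clay: σ_v = 18.6×3.6 + 18.7×1.3 = 91.27 kPa.
Pore pressure: u = 9.81×(4.9 − 0.043) = 47.647 kPa.
Initial effective stress: σ'_0 = σ_v − u = 91.27 − 47.647 = 43.623 kPa.
Stress increase at mid-clay by the 2:1 spreading method:
Δσ = qBL/((B+z)(L+z)) = 175×5.4×11/((5.4+4.9)(11+4.9)) = 63.473 kPa
Final effective stress: σ'_f = 43.623 + 63.473 = 107.1 kPa.
σ'_f = 107.1 > σ'_p = 51.5 kPa, so the stress path crosses the preconsolidation pressure — recompression up to σ'_p, then virgin compression beyond:
S_c = H/(1+e₀)·[C_r·log₁₀(σ'_p/σ'_0) + C_c·log₁₀(σ'_f/σ'_p)]
    = 2.6/2.28 × [0.067×log₁₀(51.5/43.623) + 0.25×log₁₀(107.1/51.5)]
    = 1.1404 × [0.0048301 + 0.079496] = 0.09617 m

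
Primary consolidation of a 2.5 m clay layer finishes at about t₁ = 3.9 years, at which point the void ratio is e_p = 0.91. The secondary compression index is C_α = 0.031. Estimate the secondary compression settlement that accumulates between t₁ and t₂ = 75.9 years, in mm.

S_s ≈ 52.3 mm

Secondary compression: S_s = C_α·H/(1+e_p)·log₁₀(t₂/t₁)
S_s = 0.031×2.5/(1+0.91)×log₁₀(75.9/3.9)
    = 0.04058 × 1.289 = 0.05231 m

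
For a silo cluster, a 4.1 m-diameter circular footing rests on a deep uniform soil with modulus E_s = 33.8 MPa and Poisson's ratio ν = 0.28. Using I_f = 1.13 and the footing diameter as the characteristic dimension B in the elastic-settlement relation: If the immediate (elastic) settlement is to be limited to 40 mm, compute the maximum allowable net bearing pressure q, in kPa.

q ≈ 317 kPa

E_s = 33.8 MPa = 33800 kPa.
S_e = q·B·(1−ν²)/E_s · I_f  ⇒  q = S_e·E_s / (B·(1−ν²)·I_f).
q = 0.04 × 33800 / (4.1 × 0.9216 × 1.13) = 316.6 kPa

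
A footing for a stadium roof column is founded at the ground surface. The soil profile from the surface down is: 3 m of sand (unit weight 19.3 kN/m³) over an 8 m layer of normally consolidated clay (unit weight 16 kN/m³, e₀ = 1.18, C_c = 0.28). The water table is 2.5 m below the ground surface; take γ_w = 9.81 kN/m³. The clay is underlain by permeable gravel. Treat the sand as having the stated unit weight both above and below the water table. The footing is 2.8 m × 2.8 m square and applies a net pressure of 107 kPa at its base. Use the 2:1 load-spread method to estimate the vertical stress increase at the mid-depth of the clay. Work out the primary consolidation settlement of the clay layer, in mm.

S_c ≈ 47.5 mm

Mid-depth of clay below the ground surface: z = 3 + 8/2 = 7 m.
Total vertical stress at mid-clay: σ_v = 19.3×3 + 16×4 = 121.9 kPa.
Pore pressure: u = 9.81×(7 − 2.5) = 44.145 kPa.
Initial effective stress: σ'_0 = σ_v − u = 121.9 − 44.145 = 77.755 kPa.
Stress increase at mid-clay by the 2:1 spreading method:
Δσ = qBL/((B+z)(L+z)) = 107×2.8×2.8/((2.8+7)(2.8+7)) = 8.7347 kPa
Final effective stress: σ'_f = σ'_0 + Δσ = 77.755 + 8.7347 = 86.49 kPa.
Normally consolidated clay, so the full stress increment lies on the virgin compression line:
S_c = C_c·H/(1+e₀)·log₁₀(σ'_f/σ'_0) = 0.28×8/(1+1.18)×log₁₀(86.49/77.755)
    = 1.0275 × 0.046238 = 0.04751 m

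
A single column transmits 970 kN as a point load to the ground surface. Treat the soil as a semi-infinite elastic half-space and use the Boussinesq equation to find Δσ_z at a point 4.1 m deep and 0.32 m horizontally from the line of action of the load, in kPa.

Boussinesq vertical stress below a point load on an elastic half-space:
Δσ_z = 3P/(2πz²) · [1 + (r/z)²]^(−5/2)
r/z = 0.32/4.1 = 0.078049; [1+(r/z)²]^(−5/2) = 0.98493.
Δσ_z = 3×970/(2π×4.1²) × 0.98493 = 27.552 × 0.98493 = 27.14 kPa

Δσ_z ≈ 27.1 kPa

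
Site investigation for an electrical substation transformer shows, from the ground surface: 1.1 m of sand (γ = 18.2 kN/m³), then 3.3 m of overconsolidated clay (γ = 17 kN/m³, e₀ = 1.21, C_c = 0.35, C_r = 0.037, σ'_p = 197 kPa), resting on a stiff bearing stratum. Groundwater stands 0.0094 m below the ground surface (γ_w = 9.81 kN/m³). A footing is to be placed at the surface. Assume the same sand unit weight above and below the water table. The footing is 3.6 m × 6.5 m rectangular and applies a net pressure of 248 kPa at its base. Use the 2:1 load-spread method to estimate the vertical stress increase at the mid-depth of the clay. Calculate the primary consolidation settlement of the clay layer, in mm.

S_c ≈ 41.6 mm

Mid-depth of clay below the ground surface: z = 1.1 + 3.3/2 = 2.75 m.
Total vertical stress at mid-clay: σ_v = 18.2×1.1 + 17×1.65 = 48.07 kPa.
Pore pressure: u = 9.81×(2.75 − 0.0094) = 26.889 kPa.
Initial effective stress: σ'_0 = σ_v − u = 48.07 − 26.889 = 21.181 kPa.
Stress increase at mid-clay by the 2:1 spreading method:
Δσ = qBL/((B+z)(L+z)) = 248×3.6×6.5/((3.6+2.75)(6.5+2.75)) = 98.799 kPa
Final effective stress: σ'_f = 21.181 + 98.799 = 119.98 kPa.
σ'_f = 119.98 ≤ σ'_p = 197 kPa, so the clay remains overconsolidated and only the recompression index applies:
S_c = C_r·H/(1+e₀)·log₁₀(σ'_f/σ'_0) = 0.037×3.3/2.21×log₁₀(119.98/21.181)
    = 0.055248 × 0.75316 = 0.04161 m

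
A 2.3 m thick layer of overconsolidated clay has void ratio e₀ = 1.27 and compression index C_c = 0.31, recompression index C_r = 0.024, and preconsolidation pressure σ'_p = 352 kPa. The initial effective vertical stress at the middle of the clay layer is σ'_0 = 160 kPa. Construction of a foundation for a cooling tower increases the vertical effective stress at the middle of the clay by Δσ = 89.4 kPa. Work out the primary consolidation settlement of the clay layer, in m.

S_c ≈ 0.00469 m

Final effective stress: σ'_f = 160 + 89.4 = 249.4 kPa.
σ'_f = 249.4 ≤ σ'_p = 352 kPa, so the clay remains overconsolidated and only the recompression index applies:
S_c = C_r·H/(1+e₀)·log₁₀(σ'_f/σ'_0) = 0.024×2.3/2.27×log₁₀(249.4/160)
    = 0.024317 × 0.19278 = 0.004688 m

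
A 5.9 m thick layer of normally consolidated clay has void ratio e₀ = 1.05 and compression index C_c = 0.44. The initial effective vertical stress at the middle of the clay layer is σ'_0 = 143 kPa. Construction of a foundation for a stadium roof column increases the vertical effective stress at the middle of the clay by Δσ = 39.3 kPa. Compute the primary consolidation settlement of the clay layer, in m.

S_c ≈ 0.134 m

Final effective stress: σ'_f = σ'_0 + Δσ = 143 + 39.3 = 182.3 kPa.
Normally consolidated clay, so the full stress increment lies on the virgin compression line:
S_c = C_c·H/(1+e₀)·log₁₀(σ'_f/σ'_0) = 0.44×5.9/(1+1.05)×log₁₀(182.3/143)
    = 1.2663 × 0.10545 = 0.1335 m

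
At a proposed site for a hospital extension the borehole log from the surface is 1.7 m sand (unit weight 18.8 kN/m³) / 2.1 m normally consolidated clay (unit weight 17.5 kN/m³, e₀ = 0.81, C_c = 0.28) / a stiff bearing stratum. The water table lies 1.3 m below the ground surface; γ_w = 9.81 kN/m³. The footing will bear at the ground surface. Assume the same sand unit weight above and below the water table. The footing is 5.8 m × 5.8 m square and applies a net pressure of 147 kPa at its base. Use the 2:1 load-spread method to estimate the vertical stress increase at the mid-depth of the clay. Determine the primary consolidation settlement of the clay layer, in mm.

Mid-depth of clay below the ground surface: z = 1.7 + 2.1/2 = 2.75 m.
Total vertical stress at mid-clay: σ_v = 18.8×1.7 + 17.5×1.05 = 50.335 kPa.
Pore pressure: u = 9.81×(2.75 − 1.3) = 14.225 kPa.
Initial effective stress: σ'_0 = σ_v − u = 50.335 − 14.225 = 36.11 kPa.
Stress increase at mid-clay by the 2:1 spreading method:
Δσ = qBL/((B+z)(L+z)) = 147×5.8×5.8/((5.8+2.75)(5.8+2.75)) = 67.646 kPa
Final effective stress: σ'_f = σ'_0 + Δσ = 36.11 + 67.646 = 103.76 kPa.
Normally consolidated clay, so the full stress increment lies on the virgin compression line:
S_c = C_c·H/(1+e₀)·log₁₀(σ'_f/σ'_0) = 0.28×2.1/(1+0.81)×log₁₀(103.76/36.11)
    = 0.32486 × 0.4584 = 0.1489 m

S_c ≈ 149 mm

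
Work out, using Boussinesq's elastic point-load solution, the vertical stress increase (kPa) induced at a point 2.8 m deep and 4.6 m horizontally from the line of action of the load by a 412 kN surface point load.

Δσ_z ≈ 0.953 kPa

Boussinesq vertical stress below a point load on an elastic half-space:
Δσ_z = 3P/(2πz²) · [1 + (r/z)²]^(−5/2)
r/z = 4.6/2.8 = 1.6429; [1+(r/z)²]^(−5/2) = 0.038001.
Δσ_z = 3×412/(2π×2.8²) × 0.038001 = 25.091 × 0.038001 = 0.9535 kPa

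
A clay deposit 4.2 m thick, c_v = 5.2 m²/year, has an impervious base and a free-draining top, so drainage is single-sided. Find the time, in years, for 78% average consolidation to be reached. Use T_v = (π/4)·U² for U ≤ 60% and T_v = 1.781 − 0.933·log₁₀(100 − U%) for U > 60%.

Drainage path length: H_d = H = 4.2 m (single drainage).
U > 60%: T_v = 1.781 − 0.933·log₁₀(100 − 78) = 0.52852.
t = T_v·H_d²/c_v = 0.52852×4.2²/5.2 = 1.793 years.

t ≈ 1.79 years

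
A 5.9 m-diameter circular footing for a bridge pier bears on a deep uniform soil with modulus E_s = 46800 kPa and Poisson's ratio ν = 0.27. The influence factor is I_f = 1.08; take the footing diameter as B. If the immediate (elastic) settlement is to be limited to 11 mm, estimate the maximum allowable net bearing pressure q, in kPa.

q ≈ 87.1 kPa

S_e = q·B·(1−ν²)/E_s · I_f  ⇒  q = S_e·E_s / (B·(1−ν²)·I_f).
q = 0.011 × 46800 / (5.9 × 0.9271 × 1.08) = 87.14 kPa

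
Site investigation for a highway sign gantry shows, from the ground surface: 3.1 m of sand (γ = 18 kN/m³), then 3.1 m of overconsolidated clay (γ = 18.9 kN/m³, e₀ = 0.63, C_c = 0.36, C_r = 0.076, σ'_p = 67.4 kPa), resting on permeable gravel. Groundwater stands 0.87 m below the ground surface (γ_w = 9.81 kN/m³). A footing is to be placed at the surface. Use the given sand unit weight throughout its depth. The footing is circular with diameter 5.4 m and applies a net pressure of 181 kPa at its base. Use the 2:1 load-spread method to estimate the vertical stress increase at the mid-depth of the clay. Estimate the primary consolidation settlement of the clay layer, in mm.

Mid-depth of clay below the ground surface: z = 3.1 + 3.1/2 = 4.65 m.
Total vertical stress at mid-clay: σ_v = 18×3.1 + 18.9×1.55 = 85.095 kPa.
Pore pressure: u = 9.81×(4.65 − 0.87) = 37.082 kPa.
Initial effective stress: σ'_0 = σ_v − u = 85.095 − 37.082 = 48.013 kPa.
Stress increase at mid-clay by the 2:1 spreading method:
Δσ ≈ qD²/(D+z)² = 181×5.4²/(5.4+4.65)² = 52.256 kPa
Final effective stress: σ'_f = 48.013 + 52.256 = 100.27 kPa.
σ'_f = 100.27 > σ'_p = 67.4 kPa, so the stress path crosses the preconsolidation pressure — recompression up to σ'_p, then virgin compression beyond:
S_c = H/(1+e₀)·[C_r·log₁₀(σ'_p/σ'_0) + C_c·log₁₀(σ'_f/σ'_p)]
    = 3.1/1.63 × [0.076×log₁₀(67.4/48.013) + 0.36×log₁₀(100.27/67.4)]
    = 1.9018 × [0.011195 + 0.062104] = 0.1394 m

S_c ≈ 139 mm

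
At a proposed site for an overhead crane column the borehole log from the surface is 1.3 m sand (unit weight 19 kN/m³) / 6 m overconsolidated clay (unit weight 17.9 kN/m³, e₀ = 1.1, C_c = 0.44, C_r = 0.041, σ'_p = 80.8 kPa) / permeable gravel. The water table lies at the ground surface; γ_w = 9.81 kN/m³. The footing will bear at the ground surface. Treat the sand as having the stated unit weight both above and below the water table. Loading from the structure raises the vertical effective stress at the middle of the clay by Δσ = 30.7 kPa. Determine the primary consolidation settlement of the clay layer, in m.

S_c ≈ 0.0312 m

Mid-depth of clay below the ground surface: z = 1.3 + 6/2 = 4.3 m.
Total vertical stress at mid-clay: σ_v = 19×1.3 + 17.9×3 = 78.4 kPa.
Pore pressure: u = 9.81×(4.3 − 0) = 42.183 kPa.
Initial effective stress: σ'_0 = σ_v − u = 78.4 − 42.183 = 36.217 kPa.
Final effective stress: σ'_f = 36.217 + 30.7 = 66.917 kPa.
σ'_f = 66.917 ≤ σ'_p = 80.8 kPa, so the clay remains overconsolidated and only the recompression index applies:
S_c = C_r·H/(1+e₀)·log₁₀(σ'_f/σ'_0) = 0.041×6/2.1×log₁₀(66.917/36.217)
    = 0.11714 × 0.26662 = 0.03123 m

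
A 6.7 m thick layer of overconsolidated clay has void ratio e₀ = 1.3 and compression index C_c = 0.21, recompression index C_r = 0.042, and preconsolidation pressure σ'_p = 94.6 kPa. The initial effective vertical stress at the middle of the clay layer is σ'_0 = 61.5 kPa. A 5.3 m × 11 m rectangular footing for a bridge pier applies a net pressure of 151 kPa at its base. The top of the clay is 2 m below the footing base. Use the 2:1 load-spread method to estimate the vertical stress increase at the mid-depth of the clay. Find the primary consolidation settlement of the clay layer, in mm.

Mid-depth of clay below the footing base: z = 2 + 6.7/2 = 5.35 m.
Stress increase at mid-clay by the 2:1 spreading method:
Δσ = qBL/((B+z)(L+z)) = 151×5.3×11/((5.3+5.35)(11+5.35)) = 50.557 kPa
Final effective stress: σ'_f = 61.5 + 50.557 = 112.06 kPa.
σ'_f = 112.06 > σ'_p = 94.6 kPa, so the stress path crosses the preconsolidation pressure — recompression up to σ'_p, then virgin compression beyond:
S_c = H/(1+e₀)·[C_r·log₁₀(σ'_p/σ'_0) + C_c·log₁₀(σ'_f/σ'_p)]
    = 6.7/2.3 × [0.042×log₁₀(94.6/61.5) + 0.21×log₁₀(112.06/94.6)]
    = 2.913 × [0.0078547 + 0.015447] = 0.06788 m

S_c ≈ 67.9 mm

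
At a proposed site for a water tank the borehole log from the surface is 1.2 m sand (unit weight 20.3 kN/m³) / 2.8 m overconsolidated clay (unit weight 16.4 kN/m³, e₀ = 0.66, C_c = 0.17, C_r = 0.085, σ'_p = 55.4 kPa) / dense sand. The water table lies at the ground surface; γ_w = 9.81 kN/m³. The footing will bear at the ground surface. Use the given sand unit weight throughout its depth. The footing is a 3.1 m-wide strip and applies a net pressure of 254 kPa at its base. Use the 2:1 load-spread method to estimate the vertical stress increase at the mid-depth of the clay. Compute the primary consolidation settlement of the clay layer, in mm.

S_c ≈ 190 mm

Mid-depth of clay below the ground surface: z = 1.2 + 2.8/2 = 2.6 m.
Total vertical stress at mid-clay: σ_v = 20.3×1.2 + 16.4×1.4 = 47.32 kPa.
Pore pressure: u = 9.81×(2.6 − 0) = 25.506 kPa.
Initial effective stress: σ'_0 = σ_v − u = 47.32 − 25.506 = 21.814 kPa.
Stress increase at mid-clay by the 2:1 spreading method:
Δσ = qB/(B+z) = 254×3.1/(3.1+2.6) = 138.14 kPa
Final effective stress: σ'_f = 21.814 + 138.14 = 159.95 kPa.
σ'_f = 159.95 > σ'_p = 55.4 kPa, so the stress path crosses the preconsolidation pressure — recompression up to σ'_p, then virgin compression beyond:
S_c = H/(1+e₀)·[C_r·log₁₀(σ'_p/σ'_0) + C_c·log₁₀(σ'_f/σ'_p)]
    = 2.8/1.66 × [0.085×log₁₀(55.4/21.814) + 0.17×log₁₀(159.95/55.4)]
    = 1.6867 × [0.034406 + 0.078281] = 0.1901 m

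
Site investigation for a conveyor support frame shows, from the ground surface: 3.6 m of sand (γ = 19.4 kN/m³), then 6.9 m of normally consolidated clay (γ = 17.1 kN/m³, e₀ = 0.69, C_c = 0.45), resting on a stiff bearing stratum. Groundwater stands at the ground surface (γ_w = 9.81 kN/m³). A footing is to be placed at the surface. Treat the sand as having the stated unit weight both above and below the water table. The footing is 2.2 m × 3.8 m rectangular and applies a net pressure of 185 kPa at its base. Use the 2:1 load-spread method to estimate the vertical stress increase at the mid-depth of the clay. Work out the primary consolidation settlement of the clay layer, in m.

S_c ≈ 0.183 m

Mid-depth of clay below the ground surface: z = 3.6 + 6.9/2 = 7.05 m.
Total vertical stress at mid-clay: σ_v = 19.4×3.6 + 17.1×3.45 = 128.84 kPa.
Pore pressure: u = 9.81×(7.05 − 0) = 69.16 kPa.
Initial effective stress: σ'_0 = σ_v − u = 128.84 − 69.16 = 59.68 kPa.
Stress increase at mid-clay by the 2:1 spreading method:
Δσ = qBL/((B+z)(L+z)) = 185×2.2×3.8/((2.2+7.05)(3.8+7.05)) = 15.41 kPa
Final effective stress: σ'_f = σ'_0 + Δσ = 59.68 + 15.41 = 75.09 kPa.
Normally consolidated clay, so the full stress increment lies on the virgin compression line:
S_c = C_c·H/(1+e₀)·log₁₀(σ'_f/σ'_0) = 0.45×6.9/(1+0.69)×log₁₀(75.09/59.68)
    = 1.8373 × 0.099753 = 0.1833 m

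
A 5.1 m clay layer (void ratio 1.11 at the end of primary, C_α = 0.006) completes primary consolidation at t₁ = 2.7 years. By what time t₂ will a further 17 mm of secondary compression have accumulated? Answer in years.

S_s = C_α·H/(1+e_p)·log₁₀(t₂/t₁) ⇒ log₁₀(t₂/t₁) = S_s·(1+e_p)/(C_α·H).
log₁₀(t₂/t₁) = 0.017 × (1+1.11) / (0.006×5.1) = 1.172
t₂ = t₁ × 10^1.172 = 2.7 × 14.87 = 40.14 years

t₂ ≈ 40.1 years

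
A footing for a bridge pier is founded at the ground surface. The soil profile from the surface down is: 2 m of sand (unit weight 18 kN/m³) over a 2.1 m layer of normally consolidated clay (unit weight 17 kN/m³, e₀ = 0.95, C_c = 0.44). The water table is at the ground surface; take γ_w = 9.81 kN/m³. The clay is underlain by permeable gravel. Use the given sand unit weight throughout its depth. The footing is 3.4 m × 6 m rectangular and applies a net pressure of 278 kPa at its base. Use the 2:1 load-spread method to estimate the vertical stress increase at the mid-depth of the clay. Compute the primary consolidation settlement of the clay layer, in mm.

Mid-depth of clay below the ground surface: z = 2 + 2.1/2 = 3.05 m.
Total vertical stress at mid-clay: σ_v = 18×2 + 17×1.05 = 53.85 kPa.
Pore pressure: u = 9.81×(3.05 − 0) = 29.921 kPa.
Initial effective stress: σ'_0 = σ_v − u = 53.85 − 29.921 = 23.929 kPa.
Stress increase at mid-clay by the 2:1 spreading method:
Δσ = qBL/((B+z)(L+z)) = 278×3.4×6/((3.4+3.05)(6+3.05)) = 97.155 kPa
Final effective stress: σ'_f = σ'_0 + Δσ = 23.929 + 97.155 = 121.08 kPa.
Normally consolidated clay, so the full stress increment lies on the virgin compression line:
S_c = C_c·H/(1+e₀)·log₁₀(σ'_f/σ'_0) = 0.44×2.1/(1+0.95)×log₁₀(121.08/23.929)
    = 0.47385 × 0.70415 = 0.3337 m

S_c ≈ 334 mm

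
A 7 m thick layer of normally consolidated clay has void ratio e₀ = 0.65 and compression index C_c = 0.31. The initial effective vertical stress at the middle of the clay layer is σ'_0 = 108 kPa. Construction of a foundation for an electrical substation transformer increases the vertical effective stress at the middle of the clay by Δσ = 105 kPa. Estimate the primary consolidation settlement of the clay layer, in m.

Final effective stress: σ'_f = σ'_0 + Δσ = 108 + 105 = 213 kPa.
Normally consolidated clay, so the full stress increment lies on the virgin compression line:
S_c = C_c·H/(1+e₀)·log₁₀(σ'_f/σ'_0) = 0.31×7/(1+0.65)×log₁₀(213/108)
    = 1.3152 × 0.29496 = 0.3879 m

S_c ≈ 0.388 m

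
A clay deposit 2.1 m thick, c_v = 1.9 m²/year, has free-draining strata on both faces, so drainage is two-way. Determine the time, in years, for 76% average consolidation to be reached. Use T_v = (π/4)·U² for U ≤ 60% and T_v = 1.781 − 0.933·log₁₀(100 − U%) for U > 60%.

t ≈ 0.286 years

Drainage path length: H_d = H/2 = 1.05 m (double drainage).
U > 60%: T_v = 1.781 − 0.933·log₁₀(100 − 76) = 0.49326.
t = T_v·H_d²/c_v = 0.49326×1.05²/1.9 = 0.2862 years.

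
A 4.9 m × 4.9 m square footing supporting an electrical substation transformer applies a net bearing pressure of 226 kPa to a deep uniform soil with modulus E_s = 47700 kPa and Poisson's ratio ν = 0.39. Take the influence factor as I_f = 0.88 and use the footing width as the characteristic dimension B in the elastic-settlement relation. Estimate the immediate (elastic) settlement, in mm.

S_e ≈ 17.3 mm

Immediate (elastic) settlement: S_e = q·B·(1−ν²)/E_s · I_f.
S_e = 226 × 4.9 × (1 − 0.39²) / 47700 × 0.88
    = 226 × 4.9 × 0.8479 / 47700 × 0.88
    = 0.01732 m = 17.32 mm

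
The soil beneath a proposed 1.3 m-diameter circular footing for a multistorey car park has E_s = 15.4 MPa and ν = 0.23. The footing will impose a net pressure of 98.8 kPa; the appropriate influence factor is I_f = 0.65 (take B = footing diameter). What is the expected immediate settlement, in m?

S_e ≈ 0.00513 m

Immediate (elastic) settlement: S_e = q·B·(1−ν²)/E_s · I_f.
E_s = 15.4 MPa = 15400 kPa.
S_e = 98.8 × 1.3 × (1 − 0.23²) / 15400 × 0.65
    = 98.8 × 1.3 × 0.9471 / 15400 × 0.65
    = 0.005134 m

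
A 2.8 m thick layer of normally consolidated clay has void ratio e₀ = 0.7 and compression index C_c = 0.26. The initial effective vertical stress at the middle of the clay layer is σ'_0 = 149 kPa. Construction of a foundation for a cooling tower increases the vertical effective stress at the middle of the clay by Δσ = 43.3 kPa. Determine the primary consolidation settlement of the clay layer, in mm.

Final effective stress: σ'_f = σ'_0 + Δσ = 149 + 43.3 = 192.3 kPa.
Normally consolidated clay, so the full stress increment lies on the virgin compression line:
S_c = C_c·H/(1+e₀)·log₁₀(σ'_f/σ'_0) = 0.26×2.8/(1+0.7)×log₁₀(192.3/149)
    = 0.42824 × 0.11079 = 0.04744 m

S_c ≈ 47.4 mm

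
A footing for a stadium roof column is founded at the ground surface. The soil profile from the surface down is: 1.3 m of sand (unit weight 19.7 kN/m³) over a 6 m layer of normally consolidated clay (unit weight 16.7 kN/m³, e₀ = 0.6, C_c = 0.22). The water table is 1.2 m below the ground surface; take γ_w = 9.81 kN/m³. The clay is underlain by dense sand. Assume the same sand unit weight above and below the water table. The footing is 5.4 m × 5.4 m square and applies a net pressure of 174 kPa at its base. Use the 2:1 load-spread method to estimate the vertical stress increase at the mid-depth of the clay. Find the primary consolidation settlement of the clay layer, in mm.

Mid-depth of clay below the ground surface: z = 1.3 + 6/2 = 4.3 m.
Total vertical stress at mid-clay: σ_v = 19.7×1.3 + 16.7×3 = 75.71 kPa.
Pore pressure: u = 9.81×(4.3 − 1.2) = 30.411 kPa.
Initial effective stress: σ'_0 = σ_v − u = 75.71 − 30.411 = 45.299 kPa.
Stress increase at mid-clay by the 2:1 spreading method:
Δσ = qBL/((B+z)(L+z)) = 174×5.4×5.4/((5.4+4.3)(5.4+4.3)) = 53.925 kPa
Final effective stress: σ'_f = σ'_0 + Δσ = 45.299 + 53.925 = 99.224 kPa.
Normally consolidated clay, so the full stress increment lies on the virgin compression line:
S_c = C_c·H/(1+e₀)·log₁₀(σ'_f/σ'_0) = 0.22×6/(1+0.6)×log₁₀(99.224/45.299)
    = 0.825 × 0.34053 = 0.2809 m

S_c ≈ 281 mm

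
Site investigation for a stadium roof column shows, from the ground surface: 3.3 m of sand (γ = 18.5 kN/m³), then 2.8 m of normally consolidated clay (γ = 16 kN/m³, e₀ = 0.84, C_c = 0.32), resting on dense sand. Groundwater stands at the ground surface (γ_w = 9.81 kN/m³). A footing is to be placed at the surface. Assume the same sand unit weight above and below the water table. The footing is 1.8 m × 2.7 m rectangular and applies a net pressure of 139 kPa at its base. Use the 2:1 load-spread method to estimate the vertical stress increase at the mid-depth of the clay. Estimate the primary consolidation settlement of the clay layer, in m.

S_c ≈ 0.0675 m

Mid-depth of clay below the ground surface: z = 3.3 + 2.8/2 = 4.7 m.
Total vertical stress at mid-clay: σ_v = 18.5×3.3 + 16×1.4 = 83.45 kPa.
Pore pressure: u = 9.81×(4.7 − 0) = 46.107 kPa.
Initial effective stress: σ'_0 = σ_v − u = 83.45 − 46.107 = 37.343 kPa.
Stress increase at mid-clay by the 2:1 spreading method:
Δσ = qBL/((B+z)(L+z)) = 139×1.8×2.7/((1.8+4.7)(2.7+4.7)) = 14.044 kPa
Final effective stress: σ'_f = σ'_0 + Δσ = 37.343 + 14.044 = 51.387 kPa.
Normally consolidated clay, so the full stress increment lies on the virgin compression line:
S_c = C_c·H/(1+e₀)·log₁₀(σ'_f/σ'_0) = 0.32×2.8/(1+0.84)×log₁₀(51.387/37.343)
    = 0.48696 × 0.13864 = 0.06751 m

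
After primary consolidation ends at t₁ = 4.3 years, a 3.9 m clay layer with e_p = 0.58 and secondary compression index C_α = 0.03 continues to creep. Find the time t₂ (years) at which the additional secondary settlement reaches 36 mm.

t₂ ≈ 13.2 years

S_s = C_α·H/(1+e_p)·log₁₀(t₂/t₁) ⇒ log₁₀(t₂/t₁) = S_s·(1+e_p)/(C_α·H).
log₁₀(t₂/t₁) = 0.036 × (1+0.58) / (0.03×3.9) = 0.4862
t₂ = t₁ × 10^0.4862 = 4.3 × 3.063 = 13.17 years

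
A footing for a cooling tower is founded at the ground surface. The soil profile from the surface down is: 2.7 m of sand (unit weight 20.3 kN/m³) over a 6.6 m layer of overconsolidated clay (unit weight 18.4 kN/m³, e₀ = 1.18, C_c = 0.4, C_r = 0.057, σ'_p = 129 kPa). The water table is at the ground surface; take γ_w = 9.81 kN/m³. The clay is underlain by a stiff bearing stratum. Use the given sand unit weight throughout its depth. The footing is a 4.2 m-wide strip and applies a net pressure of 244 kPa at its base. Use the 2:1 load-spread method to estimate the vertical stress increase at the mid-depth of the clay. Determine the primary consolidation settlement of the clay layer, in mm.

Mid-depth of clay below the ground surface: z = 2.7 + 6.6/2 = 6 m.
Total vertical stress at mid-clay: σ_v = 20.3×2.7 + 18.4×3.3 = 115.53 kPa.
Pore pressure: u = 9.81×(6 − 0) = 58.86 kPa.
Initial effective stress: σ'_0 = σ_v − u = 115.53 − 58.86 = 56.67 kPa.
Stress increase at mid-clay by the 2:1 spreading method:
Δσ = qB/(B+z) = 244×4.2/(4.2+6) = 100.47 kPa
Final effective stress: σ'_f = 56.67 + 100.47 = 157.14 kPa.
σ'_f = 157.14 > σ'_p = 129 kPa, so the stress path crosses the preconsolidation pressure — recompression up to σ'_p, then virgin compression beyond:
S_c = H/(1+e₀)·[C_r·log₁₀(σ'_p/σ'_0) + C_c·log₁₀(σ'_f/σ'_p)]
    = 6.6/2.18 × [0.057×log₁₀(129/56.67) + 0.4×log₁₀(157.14/129)]
    = 3.0275 × [0.020362 + 0.034279] = 0.1654 m

S_c ≈ 165 mm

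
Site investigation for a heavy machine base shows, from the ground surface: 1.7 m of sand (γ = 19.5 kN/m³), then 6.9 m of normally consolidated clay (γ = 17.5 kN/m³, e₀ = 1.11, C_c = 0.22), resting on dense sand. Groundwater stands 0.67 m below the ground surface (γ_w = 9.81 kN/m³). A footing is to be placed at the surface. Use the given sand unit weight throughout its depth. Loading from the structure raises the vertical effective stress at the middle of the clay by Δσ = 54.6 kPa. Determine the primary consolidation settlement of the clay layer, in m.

S_c ≈ 0.232 m

Mid-depth of clay below the ground surface: z = 1.7 + 6.9/2 = 5.15 m.
Total vertical stress at mid-clay: σ_v = 19.5×1.7 + 17.5×3.45 = 93.525 kPa.
Pore pressure: u = 9.81×(5.15 − 0.67) = 43.949 kPa.
Initial effective stress: σ'_0 = σ_v − u = 93.525 − 43.949 = 49.576 kPa.
Final effective stress: σ'_f = σ'_0 + Δσ = 49.576 + 54.6 = 104.18 kPa.
Normally consolidated clay, so the full stress increment lies on the virgin compression line:
S_c = C_c·H/(1+e₀)·log₁₀(σ'_f/σ'_0) = 0.22×6.9/(1+1.11)×log₁₀(104.18/49.576)
    = 0.71943 × 0.32251 = 0.232 m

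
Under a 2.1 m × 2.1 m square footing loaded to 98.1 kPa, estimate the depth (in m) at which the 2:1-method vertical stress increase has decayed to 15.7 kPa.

z ≈ 3.15 m

2:1 spreading — at depth z the loaded area has grown by z in each plan dimension:
qB²/(B+z)² = Δσ_z ⇒ z = B(√(q/Δσ_z) − 1) = 2.1×(√(98.1/15.7) − 1) = 3.149 m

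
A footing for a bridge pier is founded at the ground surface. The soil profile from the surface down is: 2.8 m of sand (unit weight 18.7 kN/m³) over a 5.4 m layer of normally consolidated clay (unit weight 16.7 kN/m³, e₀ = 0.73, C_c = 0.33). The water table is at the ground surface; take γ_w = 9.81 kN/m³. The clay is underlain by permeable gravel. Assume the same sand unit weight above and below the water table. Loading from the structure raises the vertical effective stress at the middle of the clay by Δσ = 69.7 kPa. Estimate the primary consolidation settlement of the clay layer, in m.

Mid-depth of clay below the ground surface: z = 2.8 + 5.4/2 = 5.5 m.
Total vertical stress at mid-clay: σ_v = 18.7×2.8 + 16.7×2.7 = 97.45 kPa.
Pore pressure: u = 9.81×(5.5 − 0) = 53.955 kPa.
Initial effective stress: σ'_0 = σ_v − u = 97.45 − 53.955 = 43.495 kPa.
Final effective stress: σ'_f = σ'_0 + Δσ = 43.495 + 69.7 = 113.19 kPa.
Normally consolidated clay, so the full stress increment lies on the virgin compression line:
S_c = C_c·H/(1+e₀)·log₁₀(σ'_f/σ'_0) = 0.33×5.4/(1+0.73)×log₁₀(113.19/43.495)
    = 1.0301 × 0.41537 = 0.4279 m

S_c ≈ 0.428 m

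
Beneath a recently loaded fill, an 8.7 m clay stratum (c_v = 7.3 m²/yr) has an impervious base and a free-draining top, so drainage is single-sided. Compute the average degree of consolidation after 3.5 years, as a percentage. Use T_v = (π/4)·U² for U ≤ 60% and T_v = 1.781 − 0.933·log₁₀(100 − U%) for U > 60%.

U ≈ 64.8 %

Drainage path length: H_d = H = 8.7 m (single drainage).
T_v = c_v·t/H_d² = 7.3×3.5/8.7² = 0.33756.
T_v = 0.33756 corresponds to the U > 60% branch:
U = 1 − 10^((1.781 − T_v)/0.933)/100 = 0.6476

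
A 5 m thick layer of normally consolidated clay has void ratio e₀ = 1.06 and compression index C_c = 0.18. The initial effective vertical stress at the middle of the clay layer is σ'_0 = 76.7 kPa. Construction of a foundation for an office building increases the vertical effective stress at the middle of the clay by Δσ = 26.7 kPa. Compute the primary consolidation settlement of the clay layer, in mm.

Final effective stress: σ'_f = σ'_0 + Δσ = 76.7 + 26.7 = 103.4 kPa.
Normally consolidated clay, so the full stress increment lies on the virgin compression line:
S_c = C_c·H/(1+e₀)·log₁₀(σ'_f/σ'_0) = 0.18×5/(1+1.06)×log₁₀(103.4/76.7)
    = 0.43689 × 0.12973 = 0.05668 m

S_c ≈ 56.7 mm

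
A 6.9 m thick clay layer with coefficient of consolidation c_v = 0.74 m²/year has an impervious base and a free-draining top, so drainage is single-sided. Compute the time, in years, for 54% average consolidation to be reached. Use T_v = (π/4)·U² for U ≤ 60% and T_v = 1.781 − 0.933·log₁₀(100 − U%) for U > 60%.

t ≈ 14.7 years

Drainage path length: H_d = H = 6.9 m (single drainage).
U ≤ 60%: T_v = (π/4)·U² = (π/4)×0.54² = 0.22902.
t = T_v·H_d²/c_v = 0.22902×6.9²/0.74 = 14.73 years.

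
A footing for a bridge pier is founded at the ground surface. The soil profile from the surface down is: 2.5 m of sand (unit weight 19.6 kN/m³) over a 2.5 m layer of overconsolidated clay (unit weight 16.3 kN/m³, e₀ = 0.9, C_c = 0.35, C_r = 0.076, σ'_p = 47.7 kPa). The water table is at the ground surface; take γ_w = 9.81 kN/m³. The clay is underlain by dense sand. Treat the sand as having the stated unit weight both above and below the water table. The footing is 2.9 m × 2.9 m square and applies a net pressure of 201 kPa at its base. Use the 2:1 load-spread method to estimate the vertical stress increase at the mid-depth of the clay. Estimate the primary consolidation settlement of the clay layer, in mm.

Mid-depth of clay below the ground surface: z = 2.5 + 2.5/2 = 3.75 m.
Total vertical stress at mid-clay: σ_v = 19.6×2.5 + 16.3×1.25 = 69.375 kPa.
Pore pressure: u = 9.81×(3.75 − 0) = 36.788 kPa.
Initial effective stress: σ'_0 = σ_v − u = 69.375 − 36.788 = 32.587 kPa.
Stress increase at mid-clay by the 2:1 spreading method:
Δσ = qBL/((B+z)(L+z)) = 201×2.9×2.9/((2.9+3.75)(2.9+3.75)) = 38.225 kPa
Final effective stress: σ'_f = 32.587 + 38.225 = 70.812 kPa.
σ'_f = 70.812 > σ'_p = 47.7 kPa, so the stress path crosses the preconsolidation pressure — recompression up to σ'_p, then virgin compression beyond:
S_c = H/(1+e₀)·[C_r·log₁₀(σ'_p/σ'_0) + C_c·log₁₀(σ'_f/σ'_p)]
    = 2.5/1.9 × [0.076×log₁₀(47.7/32.587) + 0.35×log₁₀(70.812/47.7)]
    = 1.3158 × [0.012576 + 0.060056] = 0.09557 m

S_c ≈ 95.6 mm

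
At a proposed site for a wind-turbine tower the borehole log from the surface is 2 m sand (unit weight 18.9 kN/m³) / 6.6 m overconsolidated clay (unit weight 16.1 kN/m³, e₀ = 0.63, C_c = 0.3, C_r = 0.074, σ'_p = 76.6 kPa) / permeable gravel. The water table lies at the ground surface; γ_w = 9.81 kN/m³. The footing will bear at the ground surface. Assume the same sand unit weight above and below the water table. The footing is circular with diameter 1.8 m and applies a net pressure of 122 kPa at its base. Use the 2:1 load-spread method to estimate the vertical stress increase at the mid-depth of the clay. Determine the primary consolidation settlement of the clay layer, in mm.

S_c ≈ 23.9 mm

Mid-depth of clay below the ground surface: z = 2 + 6.6/2 = 5.3 m.
Total vertical stress at mid-clay: σ_v = 18.9×2 + 16.1×3.3 = 90.93 kPa.
Pore pressure: u = 9.81×(5.3 − 0) = 51.993 kPa.
Initial effective stress: σ'_0 = σ_v − u = 90.93 − 51.993 = 38.937 kPa.
Stress increase at mid-clay by the 2:1 spreading method:
Δσ ≈ qD²/(D+z)² = 122×1.8²/(1.8+5.3)² = 7.8413 kPa
Final effective stress: σ'_f = 38.937 + 7.8413 = 46.778 kPa.
σ'_f = 46.778 ≤ σ'_p = 76.6 kPa, so the clay remains overconsolidated and only the recompression index applies:
S_c = C_r·H/(1+e₀)·log₁₀(σ'_f/σ'_0) = 0.074×6.6/1.63×log₁₀(46.778/38.937)
    = 0.29963 × 0.079679 = 0.02387 m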